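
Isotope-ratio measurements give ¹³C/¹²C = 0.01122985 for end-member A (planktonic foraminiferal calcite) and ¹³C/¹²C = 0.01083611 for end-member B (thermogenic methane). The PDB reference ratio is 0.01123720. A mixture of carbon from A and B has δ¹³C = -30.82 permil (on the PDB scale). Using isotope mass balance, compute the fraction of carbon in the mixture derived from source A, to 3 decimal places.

0.139

δ_A = (0.01122985/0.01123720 − 1)×1000 = (0.999346 − 1)×1000 = -0.654 permil
δ_B = (0.01083611/0.01123720 − 1)×1000 = (0.964307 − 1)×1000 = -35.693 permil
f_A = (δ_mix − δ_B)/(δ_A − δ_B) = (-30.82 − (-35.693))/(-0.654 − (-35.693))
f_A = 4.873 / 35.039 = 0.1391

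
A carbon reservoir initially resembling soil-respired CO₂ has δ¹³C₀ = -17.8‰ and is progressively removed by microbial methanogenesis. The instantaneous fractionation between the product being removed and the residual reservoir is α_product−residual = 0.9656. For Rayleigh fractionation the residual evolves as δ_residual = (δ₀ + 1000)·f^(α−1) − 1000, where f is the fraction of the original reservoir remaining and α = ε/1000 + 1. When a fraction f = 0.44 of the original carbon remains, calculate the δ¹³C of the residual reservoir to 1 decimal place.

10.3‰

Rayleigh residual: δ_res = (δ₀ + 1000)·f^(α−1) − 1000
α − 1 = -0.03440
f^(α−1) = 0.44^(-0.03440) = 1.028644
δ_res = (-17.8 + 1000) × 1.028644 − 1000 = 1010.334 − 1000 = 10.33‰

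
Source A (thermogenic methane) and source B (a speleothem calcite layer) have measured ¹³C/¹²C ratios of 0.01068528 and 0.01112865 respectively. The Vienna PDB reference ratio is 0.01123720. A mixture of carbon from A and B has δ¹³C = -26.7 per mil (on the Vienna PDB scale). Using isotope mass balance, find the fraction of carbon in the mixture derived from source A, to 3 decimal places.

0.432

δ_A = (0.01068528/0.01123720 − 1)×1000 = (0.950885 − 1)×1000 = -49.115 per mil
δ_B = (0.01112865/0.01123720 − 1)×1000 = (0.990340 − 1)×1000 = -9.660 per mil
f_A = (δ_mix − δ_B)/(δ_A − δ_B) = (-26.7 − (-9.660))/(-49.115 − (-9.660))
f_A = -17.040 / -39.456 = 0.4319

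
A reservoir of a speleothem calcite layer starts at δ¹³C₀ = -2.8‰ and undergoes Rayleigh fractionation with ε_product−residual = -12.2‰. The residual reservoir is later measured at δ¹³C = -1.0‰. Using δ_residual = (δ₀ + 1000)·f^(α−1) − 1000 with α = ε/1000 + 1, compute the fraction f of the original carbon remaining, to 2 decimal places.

α − 1 = ε/1000 = -0.0122
(δ_res + 1000)/(δ₀ + 1000) = (-1.0 + 1000)/(-2.8 + 1000) = 999.0/997.2 = 1.001805
f = 1.001805^(1/-0.0122) = exp(ln(1.001805)/-0.0122) = exp(0.00180/-0.0122)
f = exp(-0.1478) = 0.8626

0.86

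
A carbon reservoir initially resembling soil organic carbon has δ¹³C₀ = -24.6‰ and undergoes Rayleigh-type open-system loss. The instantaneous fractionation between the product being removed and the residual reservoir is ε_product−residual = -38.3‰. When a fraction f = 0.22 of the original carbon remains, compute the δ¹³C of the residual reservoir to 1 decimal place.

33.6‰

Rayleigh residual: δ_res = (δ₀ + 1000)·f^(α−1) − 1000
α = ε/1000 + 1 = 0.96170, so α − 1 = -0.03830
f^(α−1) = 0.22^(-0.03830) = 1.059706
δ_res = (-24.6 + 1000) × 1.059706 − 1000 = 1033.637 − 1000 = 33.64‰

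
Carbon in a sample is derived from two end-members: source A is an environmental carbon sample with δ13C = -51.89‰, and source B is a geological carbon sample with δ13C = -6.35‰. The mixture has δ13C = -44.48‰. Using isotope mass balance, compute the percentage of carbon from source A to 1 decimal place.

δ_mix = f_A·δ_A + (1 − f_A)·δ_B  ⇒  f_A = (δ_mix − δ_B)/(δ_A − δ_B)
f_A = (-44.48 − (-6.35)) / (-51.89 − (-6.35))
f_A = -38.13 / -45.54 = 0.8373

83.7%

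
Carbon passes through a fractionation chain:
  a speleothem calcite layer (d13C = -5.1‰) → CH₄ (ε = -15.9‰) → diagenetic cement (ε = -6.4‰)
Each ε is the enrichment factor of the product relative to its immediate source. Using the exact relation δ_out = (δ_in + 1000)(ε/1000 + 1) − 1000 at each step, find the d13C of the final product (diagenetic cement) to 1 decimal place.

-27.2‰

step 1: δ = (-5.10 + 1000)·(-15.9/1000 + 1) − 1000 = -20.92‰
step 2: δ = (-20.92 + 1000)·(-6.4/1000 + 1) − 1000 = -27.19‰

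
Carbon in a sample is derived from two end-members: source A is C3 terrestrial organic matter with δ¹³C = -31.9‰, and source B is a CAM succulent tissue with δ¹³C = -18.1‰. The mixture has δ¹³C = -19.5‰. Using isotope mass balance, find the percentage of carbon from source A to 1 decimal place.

10.1%

δ_mix = f_A·δ_A + (1 − f_A)·δ_B  ⇒  f_A = (δ_mix − δ_B)/(δ_A − δ_B)
f_A = (-19.5 − (-18.1)) / (-31.9 − (-18.1))
f_A = -1.4 / -13.8 = 0.1014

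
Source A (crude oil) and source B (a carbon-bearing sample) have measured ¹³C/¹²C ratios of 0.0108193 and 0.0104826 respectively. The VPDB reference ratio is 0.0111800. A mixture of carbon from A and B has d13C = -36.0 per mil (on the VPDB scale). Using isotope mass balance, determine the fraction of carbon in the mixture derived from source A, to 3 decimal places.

δ_A = (0.0108193/0.0111800 − 1)×1000 = (0.967737 − 1)×1000 = -32.263 per mil
δ_B = (0.0104826/0.0111800 − 1)×1000 = (0.937621 − 1)×1000 = -62.379 per mil
f_A = (δ_mix − δ_B)/(δ_A − δ_B) = (-36.0 − (-62.379))/(-32.263 − (-62.379))
f_A = 26.379 / 30.116 = 0.8759

0.876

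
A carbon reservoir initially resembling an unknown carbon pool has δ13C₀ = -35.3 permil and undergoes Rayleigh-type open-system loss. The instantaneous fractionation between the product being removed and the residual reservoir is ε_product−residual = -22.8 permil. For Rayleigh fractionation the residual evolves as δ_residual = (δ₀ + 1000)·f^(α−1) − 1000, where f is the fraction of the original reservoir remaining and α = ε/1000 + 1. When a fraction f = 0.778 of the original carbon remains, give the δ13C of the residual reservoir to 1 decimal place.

-29.8 permil

Rayleigh residual: δ_res = (δ₀ + 1000)·f^(α−1) − 1000
α = ε/1000 + 1 = 0.97720, so α − 1 = -0.02280
f^(α−1) = 0.778^(-0.02280) = 1.005740
δ_res = (-35.3 + 1000) × 1.005740 − 1000 = 970.237 − 1000 = -29.76 permil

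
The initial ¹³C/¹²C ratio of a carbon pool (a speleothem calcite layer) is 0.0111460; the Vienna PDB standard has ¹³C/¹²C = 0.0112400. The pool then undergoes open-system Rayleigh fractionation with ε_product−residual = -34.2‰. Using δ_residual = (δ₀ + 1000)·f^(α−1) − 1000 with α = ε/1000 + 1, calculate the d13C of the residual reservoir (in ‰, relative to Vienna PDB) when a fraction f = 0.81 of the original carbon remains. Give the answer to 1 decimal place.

-1.2‰

δ₀ = (0.0111460/0.0112400 − 1)×1000 = (0.991637 − 1)×1000 = -8.363‰
α − 1 = ε/1000 = -0.0342
f^(α−1) = 0.81^(-0.0342) = 1.007233
δ_res = (-8.363 + 1000) × 1.007233 − 1000 = 998.809 − 1000 = -1.19‰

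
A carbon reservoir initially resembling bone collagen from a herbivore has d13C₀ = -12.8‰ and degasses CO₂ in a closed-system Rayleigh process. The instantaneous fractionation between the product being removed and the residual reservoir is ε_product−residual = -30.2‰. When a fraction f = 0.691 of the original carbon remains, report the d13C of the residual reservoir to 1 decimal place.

-1.7‰

Rayleigh residual: δ_res = (δ₀ + 1000)·f^(α−1) − 1000
α = ε/1000 + 1 = 0.96980, so α − 1 = -0.03020
f^(α−1) = 0.691^(-0.03020) = 1.011225
δ_res = (-12.8 + 1000) × 1.011225 − 1000 = 998.281 − 1000 = -1.72‰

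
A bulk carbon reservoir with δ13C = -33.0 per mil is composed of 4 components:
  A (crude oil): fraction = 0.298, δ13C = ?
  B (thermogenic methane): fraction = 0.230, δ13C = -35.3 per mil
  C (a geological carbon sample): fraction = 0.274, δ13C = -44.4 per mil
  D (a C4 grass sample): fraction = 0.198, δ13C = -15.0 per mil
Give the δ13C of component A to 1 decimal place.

-32.7 per mil

Isotope mass balance: δ_bulk = Σ fᵢ·δᵢ.
-33.0 = 0.298×δ_A + 0.230×(-35.3) + 0.274×(-44.4) + 0.198×(-15.0)
0.298·δ_A = -33.0 − (-23.255) = -9.745
δ_A = -9.745 / 0.298 = -32.70 per mil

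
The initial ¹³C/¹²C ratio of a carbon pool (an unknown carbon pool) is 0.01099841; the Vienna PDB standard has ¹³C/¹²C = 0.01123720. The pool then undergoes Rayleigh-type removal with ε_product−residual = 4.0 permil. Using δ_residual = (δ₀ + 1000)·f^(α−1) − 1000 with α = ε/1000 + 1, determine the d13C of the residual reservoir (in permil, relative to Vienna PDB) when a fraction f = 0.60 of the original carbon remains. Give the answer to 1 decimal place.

δ₀ = (0.01099841/0.01123720 − 1)×1000 = (0.978750 − 1)×1000 = -21.250 permil
α − 1 = ε/1000 = 0.0040
f^(α−1) = 0.60^(0.0040) = 0.997959
δ_res = (-21.250 + 1000) × 0.997959 − 1000 = 976.752 − 1000 = -23.25 permil

-23.2 permil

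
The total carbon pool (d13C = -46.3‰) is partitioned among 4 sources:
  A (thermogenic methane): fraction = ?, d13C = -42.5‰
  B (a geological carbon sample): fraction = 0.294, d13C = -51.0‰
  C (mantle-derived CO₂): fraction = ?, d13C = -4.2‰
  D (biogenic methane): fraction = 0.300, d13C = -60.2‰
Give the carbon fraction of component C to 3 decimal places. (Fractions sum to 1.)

0.105

Let f_C and f_A be the unknown fractions; fractions sum to 1 so f_C + f_A = 0.406.
Mass balance: Σ fᵢ·δᵢ = δ_bulk ⇒ f_C·(-4.2) + f_A·(-42.5) = -46.3 − (-33.054) = -13.246
Substitute f_A = 0.406 − f_C:
f_C·(-4.2 − -42.5) = -13.246 − 0.406×(-42.5) = 4.009
f_C = 4.009 / 38.3 = 0.1047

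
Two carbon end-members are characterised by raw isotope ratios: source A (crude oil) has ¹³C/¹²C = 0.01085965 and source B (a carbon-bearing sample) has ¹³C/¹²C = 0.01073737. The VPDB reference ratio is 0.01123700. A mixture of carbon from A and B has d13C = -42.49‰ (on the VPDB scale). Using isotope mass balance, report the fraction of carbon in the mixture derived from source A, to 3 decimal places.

δ_A = (0.01085965/0.01123700 − 1)×1000 = (0.966419 − 1)×1000 = -33.581‰
δ_B = (0.01073737/0.01123700 − 1)×1000 = (0.955537 − 1)×1000 = -44.463‰
f_A = (δ_mix − δ_B)/(δ_A − δ_B) = (-42.49 − (-44.463))/(-33.581 − (-44.463))
f_A = 1.973 / 10.882 = 0.1813

0.181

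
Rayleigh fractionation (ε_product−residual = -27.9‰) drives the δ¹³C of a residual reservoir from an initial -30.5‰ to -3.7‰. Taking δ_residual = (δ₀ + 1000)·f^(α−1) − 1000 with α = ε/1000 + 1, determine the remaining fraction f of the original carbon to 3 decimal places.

α − 1 = ε/1000 = -0.0279
(δ_res + 1000)/(δ₀ + 1000) = (-3.7 + 1000)/(-30.5 + 1000) = 996.3/969.5 = 1.027643
f = 1.027643^(1/-0.0279) = exp(ln(1.027643)/-0.0279) = exp(0.02727/-0.0279)
f = exp(-0.9773) = 0.3763

0.376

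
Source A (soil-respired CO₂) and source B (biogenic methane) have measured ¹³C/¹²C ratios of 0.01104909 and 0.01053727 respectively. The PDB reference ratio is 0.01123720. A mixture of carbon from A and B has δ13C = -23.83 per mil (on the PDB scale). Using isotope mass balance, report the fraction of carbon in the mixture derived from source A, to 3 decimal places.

δ_A = (0.01104909/0.01123720 − 1)×1000 = (0.983260 − 1)×1000 = -16.740 per mil
δ_B = (0.01053727/0.01123720 − 1)×1000 = (0.937713 − 1)×1000 = -62.287 per mil
f_A = (δ_mix − δ_B)/(δ_A − δ_B) = (-23.83 − (-62.287))/(-16.740 − (-62.287))
f_A = 38.457 / 45.547 = 0.8443

0.844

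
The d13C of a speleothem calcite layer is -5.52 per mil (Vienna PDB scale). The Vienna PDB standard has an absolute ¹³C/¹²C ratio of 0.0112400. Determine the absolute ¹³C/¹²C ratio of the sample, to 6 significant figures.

R_sample = R_standard × (d13C/1000 + 1)
R_sample = 0.0112400 × (-5.52/1000 + 1) = 0.0112400 × 0.994480
R_sample = 0.0111780

0.0111780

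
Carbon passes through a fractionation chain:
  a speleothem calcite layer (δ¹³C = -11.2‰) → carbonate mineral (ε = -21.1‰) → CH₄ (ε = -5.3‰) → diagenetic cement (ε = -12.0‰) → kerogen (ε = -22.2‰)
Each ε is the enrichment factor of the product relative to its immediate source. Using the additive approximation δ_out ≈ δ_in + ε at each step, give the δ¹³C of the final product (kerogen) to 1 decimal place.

step 1: δ ≈ -11.2 + (-21.1) = -32.3‰
step 2: δ ≈ -32.3 + (-5.3) = -37.6‰
step 3: δ ≈ -37.6 + (-12.0) = -49.6‰
step 4: δ ≈ -49.6 + (-22.2) = -71.8‰

-71.8‰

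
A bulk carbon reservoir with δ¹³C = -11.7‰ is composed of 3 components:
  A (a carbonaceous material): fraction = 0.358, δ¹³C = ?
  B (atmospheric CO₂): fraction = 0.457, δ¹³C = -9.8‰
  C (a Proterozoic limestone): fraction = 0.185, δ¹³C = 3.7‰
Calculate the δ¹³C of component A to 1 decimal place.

-22.1‰

Isotope mass balance: δ_bulk = Σ fᵢ·δᵢ.
-11.7 = 0.358×δ_A + 0.457×(-9.8) + 0.185×(3.7)
0.358·δ_A = -11.7 − (-3.794) = -7.906
δ_A = -7.906 / 0.358 = -22.08‰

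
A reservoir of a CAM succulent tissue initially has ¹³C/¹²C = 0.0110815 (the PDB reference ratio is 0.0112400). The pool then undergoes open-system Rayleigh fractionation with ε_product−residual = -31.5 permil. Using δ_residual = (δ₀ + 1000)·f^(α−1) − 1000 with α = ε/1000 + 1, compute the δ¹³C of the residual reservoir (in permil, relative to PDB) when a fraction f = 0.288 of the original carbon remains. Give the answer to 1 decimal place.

25.3 permil

δ₀ = (0.0110815/0.0112400 − 1)×1000 = (0.985899 − 1)×1000 = -14.101 permil
α − 1 = ε/1000 = -0.0315
f^(α−1) = 0.288^(-0.0315) = 1.039990
δ_res = (-14.101 + 1000) × 1.039990 − 1000 = 1025.325 − 1000 = 25.32 permil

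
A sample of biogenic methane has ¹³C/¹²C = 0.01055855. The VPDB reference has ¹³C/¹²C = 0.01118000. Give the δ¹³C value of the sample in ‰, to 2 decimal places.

δ¹³C = (R_sample / R_standard − 1) × 1000
R_sample / R_standard = 0.01055855 / 0.01118000 = 0.944414
δ¹³C = (0.944414 − 1) × 1000 = -55.586‰

-55.59‰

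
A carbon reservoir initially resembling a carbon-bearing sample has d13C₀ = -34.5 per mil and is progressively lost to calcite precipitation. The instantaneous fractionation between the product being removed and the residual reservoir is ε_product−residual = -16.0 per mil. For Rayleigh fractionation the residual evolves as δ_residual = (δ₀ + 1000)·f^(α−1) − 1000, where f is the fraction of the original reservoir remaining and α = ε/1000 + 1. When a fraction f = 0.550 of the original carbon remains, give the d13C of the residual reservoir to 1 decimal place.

Rayleigh residual: δ_res = (δ₀ + 1000)·f^(α−1) − 1000
α = ε/1000 + 1 = 0.98400, so α − 1 = -0.01600
f^(α−1) = 0.550^(-0.01600) = 1.009611
δ_res = (-34.5 + 1000) × 1.009611 − 1000 = 974.780 − 1000 = -25.22 per mil

-25.2 per mil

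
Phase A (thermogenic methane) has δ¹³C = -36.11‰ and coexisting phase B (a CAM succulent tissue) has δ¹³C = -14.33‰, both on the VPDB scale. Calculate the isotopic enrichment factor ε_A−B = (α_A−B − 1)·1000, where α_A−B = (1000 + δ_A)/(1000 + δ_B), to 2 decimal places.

-22.10‰

α_A−B = (1000 + -36.11) / (1000 + -14.33) = 963.89 / 985.67 = 0.977903
ε_A−B = (0.977903 − 1) × 1000 = -22.097‰
(The approximation ε ≈ δ_A − δ_B would give -21.78‰.)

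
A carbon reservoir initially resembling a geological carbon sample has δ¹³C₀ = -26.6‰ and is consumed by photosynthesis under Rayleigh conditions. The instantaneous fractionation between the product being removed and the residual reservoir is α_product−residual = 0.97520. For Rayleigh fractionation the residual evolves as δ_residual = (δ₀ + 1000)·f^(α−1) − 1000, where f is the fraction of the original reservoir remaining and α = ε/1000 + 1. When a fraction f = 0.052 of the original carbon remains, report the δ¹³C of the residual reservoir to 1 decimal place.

47.5‰

Rayleigh residual: δ_res = (δ₀ + 1000)·f^(α−1) − 1000
α − 1 = -0.02480
f^(α−1) = 0.052^(-0.02480) = 1.076076
δ_res = (-26.6 + 1000) × 1.076076 − 1000 = 1047.453 − 1000 = 47.45‰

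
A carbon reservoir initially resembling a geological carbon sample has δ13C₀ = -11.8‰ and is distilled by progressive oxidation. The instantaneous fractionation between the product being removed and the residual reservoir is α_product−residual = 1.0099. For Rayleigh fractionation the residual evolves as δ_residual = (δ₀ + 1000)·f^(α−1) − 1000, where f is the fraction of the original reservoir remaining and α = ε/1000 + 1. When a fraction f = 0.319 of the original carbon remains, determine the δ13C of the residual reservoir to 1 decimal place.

-22.9‰

Rayleigh residual: δ_res = (δ₀ + 1000)·f^(α−1) − 1000
α − 1 = 0.00990
f^(α−1) = 0.319^(0.00990) = 0.988752
δ_res = (-11.8 + 1000) × 0.988752 − 1000 = 977.085 − 1000 = -22.91‰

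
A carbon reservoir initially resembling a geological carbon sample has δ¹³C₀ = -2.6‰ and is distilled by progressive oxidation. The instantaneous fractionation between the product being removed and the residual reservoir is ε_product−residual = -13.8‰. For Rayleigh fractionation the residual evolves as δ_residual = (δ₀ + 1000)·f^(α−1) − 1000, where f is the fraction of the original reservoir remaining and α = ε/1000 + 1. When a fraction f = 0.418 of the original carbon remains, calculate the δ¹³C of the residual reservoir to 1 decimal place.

9.5‰

Rayleigh residual: δ_res = (δ₀ + 1000)·f^(α−1) − 1000
α = ε/1000 + 1 = 0.98620, so α − 1 = -0.01380
f^(α−1) = 0.418^(-0.01380) = 1.012110
δ_res = (-2.6 + 1000) × 1.012110 − 1000 = 1009.479 − 1000 = 9.48‰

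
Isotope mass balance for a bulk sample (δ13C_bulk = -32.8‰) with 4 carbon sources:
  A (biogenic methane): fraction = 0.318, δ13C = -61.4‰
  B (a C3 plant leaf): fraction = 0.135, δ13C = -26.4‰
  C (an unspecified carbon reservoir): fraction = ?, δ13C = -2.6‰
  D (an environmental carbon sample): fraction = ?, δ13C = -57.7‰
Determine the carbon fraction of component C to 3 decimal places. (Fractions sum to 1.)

0.397

Let f_C and f_D be the unknown fractions; fractions sum to 1 so f_C + f_D = 0.547.
Mass balance: Σ fᵢ·δᵢ = δ_bulk ⇒ f_C·(-2.6) + f_D·(-57.7) = -32.8 − (-23.089) = -9.711
Substitute f_D = 0.547 − f_C:
f_C·(-2.6 − -57.7) = -9.711 − 0.547×(-57.7) = 21.851
f_C = 21.851 / 55.1 = 0.3966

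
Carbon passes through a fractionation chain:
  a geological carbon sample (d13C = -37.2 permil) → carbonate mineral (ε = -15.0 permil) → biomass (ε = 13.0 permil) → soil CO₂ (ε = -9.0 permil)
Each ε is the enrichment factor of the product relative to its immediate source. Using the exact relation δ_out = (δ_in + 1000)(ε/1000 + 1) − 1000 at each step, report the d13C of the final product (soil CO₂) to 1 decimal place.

step 1: δ = (-37.20 + 1000)·(-15.0/1000 + 1) − 1000 = -51.64 permil
step 2: δ = (-51.64 + 1000)·(13.0/1000 + 1) − 1000 = -39.31 permil
step 3: δ = (-39.31 + 1000)·(-9.0/1000 + 1) − 1000 = -47.96 permil

-48.0 permil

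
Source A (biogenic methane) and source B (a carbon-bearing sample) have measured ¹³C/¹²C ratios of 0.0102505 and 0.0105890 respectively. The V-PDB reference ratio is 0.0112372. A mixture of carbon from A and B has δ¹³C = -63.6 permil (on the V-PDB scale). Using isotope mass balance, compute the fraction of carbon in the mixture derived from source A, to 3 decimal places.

0.196

δ_A = (0.0102505/0.0112372 − 1)×1000 = (0.912193 − 1)×1000 = -87.807 permil
δ_B = (0.0105890/0.0112372 − 1)×1000 = (0.942317 − 1)×1000 = -57.683 permil
f_A = (δ_mix − δ_B)/(δ_A − δ_B) = (-63.6 − (-57.683))/(-87.807 − (-57.683))
f_A = -5.917 / -30.123 = 0.1964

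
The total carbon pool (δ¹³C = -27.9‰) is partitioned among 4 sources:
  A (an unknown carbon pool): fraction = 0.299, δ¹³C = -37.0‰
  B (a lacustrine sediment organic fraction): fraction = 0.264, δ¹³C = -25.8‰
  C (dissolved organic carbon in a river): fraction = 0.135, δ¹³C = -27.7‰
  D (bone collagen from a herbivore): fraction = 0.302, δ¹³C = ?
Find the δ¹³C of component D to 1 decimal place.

Isotope mass balance: δ_bulk = Σ fᵢ·δᵢ.
-27.9 = 0.299×(-37.0) + 0.264×(-25.8) + 0.135×(-27.7) + 0.302×δ_D
0.302·δ_D = -27.9 − (-21.614) = -6.286
δ_D = -6.286 / 0.302 = -20.82‰

-20.8‰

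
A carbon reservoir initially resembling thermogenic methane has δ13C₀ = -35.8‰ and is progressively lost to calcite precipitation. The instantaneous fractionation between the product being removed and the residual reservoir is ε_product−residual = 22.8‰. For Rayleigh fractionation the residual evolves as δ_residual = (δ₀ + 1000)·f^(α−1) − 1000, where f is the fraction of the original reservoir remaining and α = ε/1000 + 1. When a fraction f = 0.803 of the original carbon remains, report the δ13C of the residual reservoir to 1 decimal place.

Rayleigh residual: δ_res = (δ₀ + 1000)·f^(α−1) − 1000
α = ε/1000 + 1 = 1.02280, so α − 1 = 0.02280
f^(α−1) = 0.803^(0.02280) = 0.995010
δ_res = (-35.8 + 1000) × 0.995010 − 1000 = 959.389 − 1000 = -40.61‰

-40.6‰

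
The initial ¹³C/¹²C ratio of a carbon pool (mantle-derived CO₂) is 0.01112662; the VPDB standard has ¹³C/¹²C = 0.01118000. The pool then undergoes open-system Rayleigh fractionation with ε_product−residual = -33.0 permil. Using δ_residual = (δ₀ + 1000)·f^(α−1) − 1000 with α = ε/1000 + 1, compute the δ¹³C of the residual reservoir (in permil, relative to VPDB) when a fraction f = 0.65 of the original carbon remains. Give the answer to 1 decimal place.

9.5 permil

δ₀ = (0.01112662/0.01118000 − 1)×1000 = (0.995225 − 1)×1000 = -4.775 permil
α − 1 = ε/1000 = -0.0330
f^(α−1) = 0.65^(-0.0330) = 1.014317
δ_res = (-4.775 + 1000) × 1.014317 − 1000 = 1009.474 − 1000 = 9.47 permil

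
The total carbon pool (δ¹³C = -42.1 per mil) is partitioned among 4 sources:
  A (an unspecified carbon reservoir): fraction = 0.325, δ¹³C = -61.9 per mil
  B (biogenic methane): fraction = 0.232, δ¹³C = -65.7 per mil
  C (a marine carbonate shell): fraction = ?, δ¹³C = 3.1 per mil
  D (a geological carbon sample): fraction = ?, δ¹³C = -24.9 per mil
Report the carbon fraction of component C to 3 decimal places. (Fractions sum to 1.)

Let f_C and f_D be the unknown fractions; fractions sum to 1 so f_C + f_D = 0.443.
Mass balance: Σ fᵢ·δᵢ = δ_bulk ⇒ f_C·(3.1) + f_D·(-24.9) = -42.1 − (-35.360) = -6.740
Substitute f_D = 0.443 − f_C:
f_C·(3.1 − -24.9) = -6.740 − 0.443×(-24.9) = 4.291
f_C = 4.291 / 28.0 = 0.1532

0.153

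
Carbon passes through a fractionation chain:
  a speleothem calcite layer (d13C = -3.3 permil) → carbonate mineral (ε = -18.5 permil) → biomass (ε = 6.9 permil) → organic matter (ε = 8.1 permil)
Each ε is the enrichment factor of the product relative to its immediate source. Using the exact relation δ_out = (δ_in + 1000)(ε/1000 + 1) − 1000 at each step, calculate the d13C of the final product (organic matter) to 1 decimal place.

step 1: δ = (-3.30 + 1000)·(-18.5/1000 + 1) − 1000 = -21.74 permil
step 2: δ = (-21.74 + 1000)·(6.9/1000 + 1) − 1000 = -14.99 permil
step 3: δ = (-14.99 + 1000)·(8.1/1000 + 1) − 1000 = -7.01 permil

-7.0 permil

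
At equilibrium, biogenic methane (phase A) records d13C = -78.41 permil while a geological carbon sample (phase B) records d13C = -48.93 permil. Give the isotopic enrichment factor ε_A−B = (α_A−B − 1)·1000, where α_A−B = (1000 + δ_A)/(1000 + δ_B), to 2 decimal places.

α_A−B = (1000 + -78.41) / (1000 + -48.93) = 921.59 / 951.07 = 0.969003
ε_A−B = (0.969003 − 1) × 1000 = -30.997 permil
(The approximation ε ≈ δ_A − δ_B would give -29.48 permil.)

-31.00 permil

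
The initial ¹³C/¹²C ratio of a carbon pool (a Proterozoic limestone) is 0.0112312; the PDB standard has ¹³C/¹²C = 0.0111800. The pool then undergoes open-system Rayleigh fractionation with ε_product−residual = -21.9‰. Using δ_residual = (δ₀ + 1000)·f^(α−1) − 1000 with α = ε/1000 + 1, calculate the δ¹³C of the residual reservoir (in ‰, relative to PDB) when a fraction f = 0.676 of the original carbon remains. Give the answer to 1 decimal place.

13.2‰

δ₀ = (0.0112312/0.0111800 − 1)×1000 = (1.004580 − 1)×1000 = 4.580‰
α − 1 = ε/1000 = -0.0219
f^(α−1) = 0.676^(-0.0219) = 1.008612
δ_res = (4.580 + 1000) × 1.008612 − 1000 = 1013.231 − 1000 = 13.23‰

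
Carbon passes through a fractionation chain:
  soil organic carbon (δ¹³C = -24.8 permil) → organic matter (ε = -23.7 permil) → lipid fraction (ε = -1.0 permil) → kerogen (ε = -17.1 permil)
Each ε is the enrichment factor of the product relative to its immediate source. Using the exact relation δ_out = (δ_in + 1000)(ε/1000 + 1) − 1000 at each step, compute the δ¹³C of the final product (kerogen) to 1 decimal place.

step 1: δ = (-24.80 + 1000)·(-23.7/1000 + 1) − 1000 = -47.91 permil
step 2: δ = (-47.91 + 1000)·(-1.0/1000 + 1) − 1000 = -48.86 permil
step 3: δ = (-48.86 + 1000)·(-17.1/1000 + 1) − 1000 = -65.13 permil

-65.1 permil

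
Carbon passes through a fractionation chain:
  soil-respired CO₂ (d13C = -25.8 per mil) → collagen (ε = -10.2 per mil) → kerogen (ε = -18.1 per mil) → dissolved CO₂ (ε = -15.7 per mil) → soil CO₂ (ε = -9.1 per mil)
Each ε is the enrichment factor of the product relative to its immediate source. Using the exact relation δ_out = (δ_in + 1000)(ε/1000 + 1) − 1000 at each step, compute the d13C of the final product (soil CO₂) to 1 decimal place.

-76.5 per mil

step 1: δ = (-25.80 + 1000)·(-10.2/1000 + 1) − 1000 = -35.74 per mil
step 2: δ = (-35.74 + 1000)·(-18.1/1000 + 1) − 1000 = -53.19 per mil
step 3: δ = (-53.19 + 1000)·(-15.7/1000 + 1) − 1000 = -68.05 per mil
step 4: δ = (-68.05 + 1000)·(-9.1/1000 + 1) − 1000 = -76.54 per mil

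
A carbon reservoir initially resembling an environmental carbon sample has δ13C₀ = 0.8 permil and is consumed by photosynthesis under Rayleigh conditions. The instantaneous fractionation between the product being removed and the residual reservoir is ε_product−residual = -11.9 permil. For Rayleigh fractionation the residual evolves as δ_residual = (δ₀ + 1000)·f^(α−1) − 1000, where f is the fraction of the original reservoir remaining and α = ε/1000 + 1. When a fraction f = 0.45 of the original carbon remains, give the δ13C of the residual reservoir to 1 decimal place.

Rayleigh residual: δ_res = (δ₀ + 1000)·f^(α−1) − 1000
α = ε/1000 + 1 = 0.98810, so α − 1 = -0.01190
f^(α−1) = 0.45^(-0.01190) = 1.009548
δ_res = (0.8 + 1000) × 1.009548 − 1000 = 1010.355 − 1000 = 10.36 permil

10.4 permil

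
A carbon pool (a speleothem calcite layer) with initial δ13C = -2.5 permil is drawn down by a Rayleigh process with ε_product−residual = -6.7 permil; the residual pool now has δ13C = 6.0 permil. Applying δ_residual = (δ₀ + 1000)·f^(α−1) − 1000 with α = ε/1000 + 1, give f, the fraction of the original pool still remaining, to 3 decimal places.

α − 1 = ε/1000 = -0.0067
(δ_res + 1000)/(δ₀ + 1000) = (6.0 + 1000)/(-2.5 + 1000) = 1006.0/997.5 = 1.008521
f = 1.008521^(1/-0.0067) = exp(ln(1.008521)/-0.0067) = exp(0.00849/-0.0067)
f = exp(-1.2664) = 0.2818

0.282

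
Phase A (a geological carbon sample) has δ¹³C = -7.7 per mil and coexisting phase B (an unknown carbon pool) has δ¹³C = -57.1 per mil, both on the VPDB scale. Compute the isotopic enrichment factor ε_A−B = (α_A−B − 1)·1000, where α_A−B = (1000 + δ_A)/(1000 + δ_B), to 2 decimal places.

52.39 per mil

α_A−B = (1000 + -7.7) / (1000 + -57.1) = 992.3 / 942.9 = 1.052392
ε_A−B = (1.052392 − 1) × 1000 = 52.392 per mil
(The approximation ε ≈ δ_A − δ_B would give 49.4 per mil.)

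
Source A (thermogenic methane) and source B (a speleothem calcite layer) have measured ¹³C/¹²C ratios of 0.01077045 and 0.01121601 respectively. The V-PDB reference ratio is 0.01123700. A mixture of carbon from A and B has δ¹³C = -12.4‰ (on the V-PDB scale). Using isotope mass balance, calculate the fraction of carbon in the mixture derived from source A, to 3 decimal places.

0.266

δ_A = (0.01077045/0.01123700 − 1)×1000 = (0.958481 − 1)×1000 = -41.519‰
δ_B = (0.01121601/0.01123700 − 1)×1000 = (0.998132 − 1)×1000 = -1.868‰
f_A = (δ_mix − δ_B)/(δ_A − δ_B) = (-12.4 − (-1.868))/(-41.519 − (-1.868))
f_A = -10.532 / -39.651 = 0.2656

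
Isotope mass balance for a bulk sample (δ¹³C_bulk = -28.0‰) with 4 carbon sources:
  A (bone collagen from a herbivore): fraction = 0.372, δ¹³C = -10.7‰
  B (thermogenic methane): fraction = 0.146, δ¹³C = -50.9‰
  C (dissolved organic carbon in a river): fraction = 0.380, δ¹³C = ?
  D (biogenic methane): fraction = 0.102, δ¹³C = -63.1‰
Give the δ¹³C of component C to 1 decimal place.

Isotope mass balance: δ_bulk = Σ fᵢ·δᵢ.
-28.0 = 0.372×(-10.7) + 0.146×(-50.9) + 0.380×δ_C + 0.102×(-63.1)
0.380·δ_C = -28.0 − (-17.848) = -10.152
δ_C = -10.152 / 0.380 = -26.72‰

-26.7‰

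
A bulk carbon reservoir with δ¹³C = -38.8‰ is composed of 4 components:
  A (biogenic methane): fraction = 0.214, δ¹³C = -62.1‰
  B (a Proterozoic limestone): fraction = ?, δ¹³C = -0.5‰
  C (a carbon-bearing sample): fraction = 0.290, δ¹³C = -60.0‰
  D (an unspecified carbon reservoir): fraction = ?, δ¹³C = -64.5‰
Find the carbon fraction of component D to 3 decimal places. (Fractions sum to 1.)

Let f_D and f_B be the unknown fractions; fractions sum to 1 so f_D + f_B = 0.496.
Mass balance: Σ fᵢ·δᵢ = δ_bulk ⇒ f_D·(-64.5) + f_B·(-0.5) = -38.8 − (-30.689) = -8.111
Substitute f_B = 0.496 − f_D:
f_D·(-64.5 − -0.5) = -8.111 − 0.496×(-0.5) = -7.863
f_D = -7.863 / -64.0 = 0.1229

0.123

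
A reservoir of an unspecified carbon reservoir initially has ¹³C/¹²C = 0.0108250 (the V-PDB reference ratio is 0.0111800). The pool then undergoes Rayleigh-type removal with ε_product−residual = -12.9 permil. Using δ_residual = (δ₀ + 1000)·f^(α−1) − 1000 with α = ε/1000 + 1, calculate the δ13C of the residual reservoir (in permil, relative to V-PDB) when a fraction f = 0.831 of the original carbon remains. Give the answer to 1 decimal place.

-29.4 permil

δ₀ = (0.0108250/0.0111800 − 1)×1000 = (0.968247 − 1)×1000 = -31.753 permil
α − 1 = ε/1000 = -0.0129
f^(α−1) = 0.831^(-0.0129) = 1.002391
δ_res = (-31.753 + 1000) × 1.002391 − 1000 = 970.562 − 1000 = -29.44 permil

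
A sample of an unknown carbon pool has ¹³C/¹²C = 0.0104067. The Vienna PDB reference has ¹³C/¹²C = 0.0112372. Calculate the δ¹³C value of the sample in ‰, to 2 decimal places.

-73.91‰

δ¹³C = (R_sample / R_standard − 1) × 1000
R_sample / R_standard = 0.0104067 / 0.0112372 = 0.926094
δ¹³C = (0.926094 − 1) × 1000 = -73.906‰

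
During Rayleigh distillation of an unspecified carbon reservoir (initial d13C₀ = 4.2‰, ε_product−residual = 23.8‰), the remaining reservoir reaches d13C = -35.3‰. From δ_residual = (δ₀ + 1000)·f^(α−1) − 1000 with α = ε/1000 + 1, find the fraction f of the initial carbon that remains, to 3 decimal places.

α − 1 = ε/1000 = 0.0238
(δ_res + 1000)/(δ₀ + 1000) = (-35.3 + 1000)/(4.2 + 1000) = 964.7/1004.2 = 0.960665
f = 0.960665^(1/0.0238) = exp(ln(0.960665)/0.0238) = exp(-0.04013/0.0238)
f = exp(-1.6861) = 0.1852

0.185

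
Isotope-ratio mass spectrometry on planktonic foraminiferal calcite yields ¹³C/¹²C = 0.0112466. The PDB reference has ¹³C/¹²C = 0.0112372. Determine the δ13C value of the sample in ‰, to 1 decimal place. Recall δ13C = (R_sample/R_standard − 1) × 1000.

0.8‰

δ13C = (R_sample / R_standard − 1) × 1000
R_sample / R_standard = 0.0112466 / 0.0112372 = 1.000837
δ13C = (1.000837 − 1) × 1000 = 0.84‰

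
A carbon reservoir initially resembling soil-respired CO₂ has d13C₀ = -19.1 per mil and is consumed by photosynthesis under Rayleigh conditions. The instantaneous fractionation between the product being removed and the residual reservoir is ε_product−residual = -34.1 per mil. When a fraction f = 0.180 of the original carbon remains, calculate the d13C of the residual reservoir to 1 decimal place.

40.0 per mil

Rayleigh residual: δ_res = (δ₀ + 1000)·f^(α−1) − 1000
α = ε/1000 + 1 = 0.96590, so α − 1 = -0.03410
f^(α−1) = 0.180^(-0.03410) = 1.060218
δ_res = (-19.1 + 1000) × 1.060218 − 1000 = 1039.968 − 1000 = 39.97 per mil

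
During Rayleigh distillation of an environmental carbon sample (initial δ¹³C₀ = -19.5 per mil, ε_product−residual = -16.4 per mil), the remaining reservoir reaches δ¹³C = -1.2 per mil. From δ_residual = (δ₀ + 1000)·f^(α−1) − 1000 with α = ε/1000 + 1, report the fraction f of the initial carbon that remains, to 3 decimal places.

α − 1 = ε/1000 = -0.0164
(δ_res + 1000)/(δ₀ + 1000) = (-1.2 + 1000)/(-19.5 + 1000) = 998.8/980.5 = 1.018664
f = 1.018664^(1/-0.0164) = exp(ln(1.018664)/-0.0164) = exp(0.01849/-0.0164)
f = exp(-1.1276) = 0.3238

0.324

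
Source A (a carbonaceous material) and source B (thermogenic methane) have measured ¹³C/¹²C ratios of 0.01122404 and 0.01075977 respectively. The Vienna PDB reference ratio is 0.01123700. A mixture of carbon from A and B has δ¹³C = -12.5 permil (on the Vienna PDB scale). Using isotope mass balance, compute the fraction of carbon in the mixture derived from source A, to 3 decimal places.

δ_A = (0.01122404/0.01123700 − 1)×1000 = (0.998847 − 1)×1000 = -1.153 permil
δ_B = (0.01075977/0.01123700 − 1)×1000 = (0.957530 − 1)×1000 = -42.470 permil
f_A = (δ_mix − δ_B)/(δ_A − δ_B) = (-12.5 − (-42.470))/(-1.153 − (-42.470))
f_A = 29.970 / 41.316 = 0.7254

0.725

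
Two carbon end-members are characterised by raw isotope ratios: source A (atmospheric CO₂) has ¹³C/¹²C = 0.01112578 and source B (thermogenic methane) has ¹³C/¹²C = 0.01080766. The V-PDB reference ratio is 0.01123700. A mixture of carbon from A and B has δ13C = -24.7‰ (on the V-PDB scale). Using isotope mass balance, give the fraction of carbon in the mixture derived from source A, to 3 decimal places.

0.477

δ_A = (0.01112578/0.01123700 − 1)×1000 = (0.990102 − 1)×1000 = -9.898‰
δ_B = (0.01080766/0.01123700 − 1)×1000 = (0.961792 − 1)×1000 = -38.208‰
f_A = (δ_mix − δ_B)/(δ_A − δ_B) = (-24.7 − (-38.208))/(-9.898 − (-38.208))
f_A = 13.508 / 28.310 = 0.4771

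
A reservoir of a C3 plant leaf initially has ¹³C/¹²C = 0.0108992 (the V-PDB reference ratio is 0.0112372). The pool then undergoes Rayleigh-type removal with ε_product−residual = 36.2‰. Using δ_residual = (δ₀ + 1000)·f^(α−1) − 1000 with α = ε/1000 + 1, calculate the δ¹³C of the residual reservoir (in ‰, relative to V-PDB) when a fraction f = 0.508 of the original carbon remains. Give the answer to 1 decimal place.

-53.6‰

δ₀ = (0.0108992/0.0112372 − 1)×1000 = (0.969921 − 1)×1000 = -30.079‰
α − 1 = ε/1000 = 0.0362
f^(α−1) = 0.508^(0.0362) = 0.975781
δ_res = (-30.079 + 1000) × 0.975781 − 1000 = 946.431 − 1000 = -53.57‰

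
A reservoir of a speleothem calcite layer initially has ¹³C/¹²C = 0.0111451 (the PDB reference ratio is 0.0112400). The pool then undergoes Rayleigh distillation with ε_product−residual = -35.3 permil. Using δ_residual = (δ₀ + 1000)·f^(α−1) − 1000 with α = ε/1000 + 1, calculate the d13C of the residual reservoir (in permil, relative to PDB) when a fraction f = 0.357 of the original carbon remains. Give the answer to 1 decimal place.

δ₀ = (0.0111451/0.0112400 − 1)×1000 = (0.991557 − 1)×1000 = -8.443 permil
α − 1 = ε/1000 = -0.0353
f^(α−1) = 0.357^(-0.0353) = 1.037029
δ_res = (-8.443 + 1000) × 1.037029 − 1000 = 1028.273 − 1000 = 28.27 permil

28.3 permil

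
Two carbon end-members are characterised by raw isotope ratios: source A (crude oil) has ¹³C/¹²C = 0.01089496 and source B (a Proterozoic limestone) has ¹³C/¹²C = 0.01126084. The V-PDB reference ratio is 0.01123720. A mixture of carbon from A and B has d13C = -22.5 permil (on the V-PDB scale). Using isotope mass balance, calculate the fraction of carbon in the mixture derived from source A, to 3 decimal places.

δ_A = (0.01089496/0.01123720 − 1)×1000 = (0.969544 − 1)×1000 = -30.456 permil
δ_B = (0.01126084/0.01123720 − 1)×1000 = (1.002104 − 1)×1000 = 2.104 permil
f_A = (δ_mix − δ_B)/(δ_A − δ_B) = (-22.5 − (2.104))/(-30.456 − (2.104))
f_A = -24.604 / -32.560 = 0.7556

0.756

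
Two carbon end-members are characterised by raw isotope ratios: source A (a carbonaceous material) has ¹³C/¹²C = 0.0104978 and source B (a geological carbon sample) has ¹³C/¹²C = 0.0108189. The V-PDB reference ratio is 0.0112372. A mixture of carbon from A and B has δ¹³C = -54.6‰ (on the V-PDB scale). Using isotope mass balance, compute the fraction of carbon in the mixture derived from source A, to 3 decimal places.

δ_A = (0.0104978/0.0112372 − 1)×1000 = (0.934201 − 1)×1000 = -65.799‰
δ_B = (0.0108189/0.0112372 − 1)×1000 = (0.962775 − 1)×1000 = -37.225‰
f_A = (δ_mix − δ_B)/(δ_A − δ_B) = (-54.6 − (-37.225))/(-65.799 − (-37.225))
f_A = -17.375 / -28.575 = 0.6081

0.608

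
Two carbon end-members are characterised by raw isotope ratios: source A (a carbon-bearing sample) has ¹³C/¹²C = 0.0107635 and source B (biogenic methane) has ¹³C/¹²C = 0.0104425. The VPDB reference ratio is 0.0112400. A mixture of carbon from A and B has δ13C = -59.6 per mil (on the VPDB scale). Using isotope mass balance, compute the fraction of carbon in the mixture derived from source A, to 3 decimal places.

0.397

δ_A = (0.0107635/0.0112400 − 1)×1000 = (0.957607 − 1)×1000 = -42.393 per mil
δ_B = (0.0104425/0.0112400 − 1)×1000 = (0.929048 − 1)×1000 = -70.952 per mil
f_A = (δ_mix − δ_B)/(δ_A − δ_B) = (-59.6 − (-70.952))/(-42.393 − (-70.952))
f_A = 11.352 / 28.559 = 0.3975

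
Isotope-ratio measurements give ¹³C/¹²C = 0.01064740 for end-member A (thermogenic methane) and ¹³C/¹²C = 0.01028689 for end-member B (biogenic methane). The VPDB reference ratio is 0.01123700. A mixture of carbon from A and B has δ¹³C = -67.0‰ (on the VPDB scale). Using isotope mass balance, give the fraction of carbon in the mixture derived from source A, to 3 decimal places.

0.547

δ_A = (0.01064740/0.01123700 − 1)×1000 = (0.947530 − 1)×1000 = -52.470‰
δ_B = (0.01028689/0.01123700 − 1)×1000 = (0.915448 − 1)×1000 = -84.552‰
f_A = (δ_mix − δ_B)/(δ_A − δ_B) = (-67.0 − (-84.552))/(-52.470 − (-84.552))
f_A = 17.552 / 32.082 = 0.5471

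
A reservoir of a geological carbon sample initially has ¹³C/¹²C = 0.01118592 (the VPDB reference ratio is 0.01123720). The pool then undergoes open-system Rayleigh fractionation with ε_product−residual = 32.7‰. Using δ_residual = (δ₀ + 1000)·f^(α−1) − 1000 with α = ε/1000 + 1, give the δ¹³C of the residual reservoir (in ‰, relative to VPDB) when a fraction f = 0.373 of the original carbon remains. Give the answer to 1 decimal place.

-36.2‰

δ₀ = (0.01118592/0.01123720 − 1)×1000 = (0.995437 − 1)×1000 = -4.563‰
α − 1 = ε/1000 = 0.0327
f^(α−1) = 0.373^(0.0327) = 0.968266
δ_res = (-4.563 + 1000) × 0.968266 − 1000 = 963.848 − 1000 = -36.15‰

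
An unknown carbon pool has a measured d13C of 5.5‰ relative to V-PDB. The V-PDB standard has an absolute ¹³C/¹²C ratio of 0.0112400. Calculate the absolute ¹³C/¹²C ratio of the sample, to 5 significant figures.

0.011302

R_sample = R_standard × (d13C/1000 + 1)
R_sample = 0.0112400 × (5.5/1000 + 1) = 0.0112400 × 1.005500
R_sample = 0.0113018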